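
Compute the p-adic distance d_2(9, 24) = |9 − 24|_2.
d_2(9, 24) = 1

Step 1 — x − y = 9 − 24 = -15. Step 2 — v_2(-15) = 0 (factor: -15 = −(2^0 · 15); the sign does not affect v_p). Step 3 — |x − y|_2 = 2^{0} = 1.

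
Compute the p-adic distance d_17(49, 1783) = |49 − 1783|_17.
d_17(49, 1783) = 1/289

Step 1 — x − y = 49 − 1783 = -1734. Step 2 — v_17(-1734) = 2 (factor: -1734 = −(17^2 · 6); the sign does not affect v_p). Step 3 — |x − y|_17 = 17^{-2} = 1/289.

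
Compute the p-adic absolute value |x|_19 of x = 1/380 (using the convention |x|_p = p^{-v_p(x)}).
|1/380|_19 = 19

Step 1 — compute v_19(x) by factoring powers of 19 out of the numerator and denominator: v_19(1/380) = -1. Step 2 — apply |x|_p = p^{-v_p(x)} = 19^{1} = 19.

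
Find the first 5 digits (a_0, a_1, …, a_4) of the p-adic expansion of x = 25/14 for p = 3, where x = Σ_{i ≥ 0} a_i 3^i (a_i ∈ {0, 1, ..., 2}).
(a_0, …, a_4) = (2, 1, 2, 2, 1)

v_3(25/14) = 0 (numerator and denominator both coprime to 3), so x ∈ ℤ_3^×. Compute digits iteratively via a_i = x_i mod 3, x_{i+1} = (x_i − a_i)/3, with x_0 = x:
  x_0 = 25/14;  a_0 = 2;  x_1 = (x_0 − 2)/3 = -1/14
  x_1 = -1/14;  a_1 = 1;  x_2 = (x_1 − 1)/3 = -5/14
  x_2 = -5/14;  a_2 = 2;  x_3 = (x_2 − 2)/3 = -11/14
  x_3 = -11/14;  a_3 = 2;  x_4 = (x_3 − 2)/3 = -13/14
  x_4 = -13/14;  a_4 = 1;  x_5 = (x_4 − 1)/3 = -9/14
Digits: (2, 1, 2, 2, 1).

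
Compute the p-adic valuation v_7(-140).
v_7(-140) = 1

v_7(n) is the largest exponent k such that 7^k divides n. Factor out: -140 = -7^1 · 20. (Sign doesn't affect v_p.) So v_7(-140) = 1.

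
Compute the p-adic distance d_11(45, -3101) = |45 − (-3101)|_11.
d_11(45, -3101) = 1/121

Step 1 — x − y = 45 − (-3101) = 3146. Step 2 — v_11(3146) = 2 (factor: 3146 = (11^2 · 26); the sign does not affect v_p). Step 3 — |x − y|_11 = 11^{-2} = 1/121.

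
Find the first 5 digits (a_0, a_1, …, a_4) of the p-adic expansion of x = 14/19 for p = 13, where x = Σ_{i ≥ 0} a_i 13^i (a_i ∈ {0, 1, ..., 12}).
(a_0, …, a_4) = (11, 4, 1, 4, 12)

v_13(14/19) = 0 (numerator and denominator both coprime to 13), so x ∈ ℤ_13^×. Compute digits iteratively via a_i = x_i mod 13, x_{i+1} = (x_i − a_i)/13, with x_0 = x:
  x_0 = 14/19;  a_0 = 11;  x_1 = (x_0 − 11)/13 = -15/19
  x_1 = -15/19;  a_1 = 4;  x_2 = (x_1 − 4)/13 = -7/19
  x_2 = -7/19;  a_2 = 1;  x_3 = (x_2 − 1)/13 = -2/19
  x_3 = -2/19;  a_3 = 4;  x_4 = (x_3 − 4)/13 = -6/19
  x_4 = -6/19;  a_4 = 12;  x_5 = (x_4 − 12)/13 = -18/19
Digits: (11, 4, 1, 4, 12).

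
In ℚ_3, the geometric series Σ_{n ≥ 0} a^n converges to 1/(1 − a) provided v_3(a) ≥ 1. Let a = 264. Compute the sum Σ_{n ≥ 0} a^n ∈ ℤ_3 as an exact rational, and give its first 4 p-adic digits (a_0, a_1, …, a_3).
Σ a^n = 1/(1 − a) = -1/263;  first 4 digits = (1, 1, 0, 0)

v_3(a) = 1 ≥ 1, so the series converges in ℤ_3 to 1/(1 − a) = 1/(1 − 264) = -1/263. Expand this rational in ℤ_3: compute digits iteratively via d_i = x_i mod 3, x_{i+1} = (x_i − d_i)/3. The first 4 digits are (1, 1, 0, 0).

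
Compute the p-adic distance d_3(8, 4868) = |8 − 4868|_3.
d_3(8, 4868) = 1/243

Step 1 — x − y = 8 − 4868 = -4860. Step 2 — v_3(-4860) = 5 (factor: -4860 = −(3^5 · 20); the sign does not affect v_p). Step 3 — |x − y|_3 = 3^{-5} = 1/243.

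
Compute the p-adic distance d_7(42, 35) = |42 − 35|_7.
d_7(42, 35) = 1/7

Step 1 — x − y = 42 − 35 = 7. Step 2 — v_7(7) = 1 (factor: 7 = (7^1 · 1); the sign does not affect v_p). Step 3 — |x − y|_7 = 7^{-1} = 1/7.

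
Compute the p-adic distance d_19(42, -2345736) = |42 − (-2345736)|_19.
d_19(42, -2345736) = 1/130321

Step 1 — x − y = 42 − (-2345736) = 2345778. Step 2 — v_19(2345778) = 4 (factor: 2345778 = (19^4 · 18); the sign does not affect v_p). Step 3 — |x − y|_19 = 19^{-4} = 1/130321.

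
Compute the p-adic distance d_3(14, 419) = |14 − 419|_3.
d_3(14, 419) = 1/81

Step 1 — x − y = 14 − 419 = -405. Step 2 — v_3(-405) = 4 (factor: -405 = −(3^4 · 5); the sign does not affect v_p). Step 3 — |x − y|_3 = 3^{-4} = 1/81.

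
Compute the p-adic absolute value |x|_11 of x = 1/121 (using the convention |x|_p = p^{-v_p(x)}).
|1/121|_11 = 121

Step 1 — compute v_11(x) by factoring powers of 11 out of the numerator and denominator: v_11(1/121) = -2. Step 2 — apply |x|_p = p^{-v_p(x)} = 11^{2} = 121.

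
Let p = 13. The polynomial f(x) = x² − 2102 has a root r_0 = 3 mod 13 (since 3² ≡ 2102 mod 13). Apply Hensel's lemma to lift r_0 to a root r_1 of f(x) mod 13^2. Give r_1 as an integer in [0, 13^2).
r_1 = 42 (mod 169)

Hensel's recurrence: r_{i+1} = r_i − f(r_i)·(f′(r_i))^{-1} mod 13^{i+2}, with f′(x) = 2x. Iterate:
  r_0 = 3 (mod 13)
  r_1 = 42 (mod 169)
Final: r_1 = 42, and one checks f(r_1) ≡ 0 mod 13^2.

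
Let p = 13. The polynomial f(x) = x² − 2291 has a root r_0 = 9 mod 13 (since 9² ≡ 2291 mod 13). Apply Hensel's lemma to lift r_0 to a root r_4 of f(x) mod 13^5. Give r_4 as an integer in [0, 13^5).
r_4 = 298567 (mod 371293)

Hensel's recurrence: r_{i+1} = r_i − f(r_i)·(f′(r_i))^{-1} mod 13^{i+2}, with f′(x) = 2x. Iterate:
  r_0 = 9 (mod 13)
  r_1 = 113 (mod 169)
  r_2 = 1972 (mod 2197)
  r_3 = 12957 (mod 28561)
  r_4 = 298567 (mod 371293)
Final: r_4 = 298567, and one checks f(r_4) ≡ 0 mod 13^5.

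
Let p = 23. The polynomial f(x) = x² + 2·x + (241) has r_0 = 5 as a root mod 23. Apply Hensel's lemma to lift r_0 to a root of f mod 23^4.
r_3 = 205763 (mod 279841)

Hensel: r_{i+1} = r_i − f(r_i)·(f′(r_i))^{-1} mod 23^{i+2}, f′(x) = 2x + 2. Iterate:
  r_0 = 5 (mod 23)
  r_1 = 511 (mod 529)
  r_2 = 11091 (mod 12167)
  r_3 = 205763 (mod 279841)
Final: r = 205763 satisfies f(r) ≡ 0 mod 23^4.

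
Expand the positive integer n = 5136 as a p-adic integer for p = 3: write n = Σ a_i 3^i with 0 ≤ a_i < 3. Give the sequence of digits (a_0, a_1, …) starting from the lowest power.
(a_0, a_1, …) = (0, 2, 0, 1, 0, 0, 1, 2)

Repeated division by 3 gives the digits low-to-high: 5136 = 2·3^1 + 1·3^3 + 1·3^6 + 2·3^7. Digit sequence: (0, 2, 0, 1, 0, 0, 1, 2).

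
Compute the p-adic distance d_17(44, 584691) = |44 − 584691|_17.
d_17(44, 584691) = 1/83521

Step 1 — x − y = 44 − 584691 = -584647. Step 2 — v_17(-584647) = 4 (factor: -584647 = −(17^4 · 7); the sign does not affect v_p). Step 3 — |x − y|_17 = 17^{-4} = 1/83521.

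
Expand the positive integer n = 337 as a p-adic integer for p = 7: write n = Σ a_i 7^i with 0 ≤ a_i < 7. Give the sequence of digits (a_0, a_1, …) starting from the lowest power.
(a_0, a_1, …) = (1, 6, 6)

Repeated division by 7 gives the digits low-to-high: 337 = 1 + 6·7^1 + 6·7^2. Digit sequence: (1, 6, 6).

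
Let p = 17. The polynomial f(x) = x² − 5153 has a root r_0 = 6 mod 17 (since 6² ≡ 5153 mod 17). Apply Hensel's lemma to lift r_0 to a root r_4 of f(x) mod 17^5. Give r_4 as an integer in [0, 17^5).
r_4 = 621084 (mod 1419857)

Hensel's recurrence: r_{i+1} = r_i − f(r_i)·(f′(r_i))^{-1} mod 17^{i+2}, with f′(x) = 2x. Iterate:
  r_0 = 6 (mod 17)
  r_1 = 23 (mod 289)
  r_2 = 2046 (mod 4913)
  r_3 = 36437 (mod 83521)
  r_4 = 621084 (mod 1419857)
Final: r_4 = 621084, and one checks f(r_4) ≡ 0 mod 17^5.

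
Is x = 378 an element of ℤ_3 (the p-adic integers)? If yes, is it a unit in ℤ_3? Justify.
x ∈ ℤ_3 but not a unit; v_3(x) = 3 > 0

ℤ_3 = {x ∈ ℚ_3 : v_3(x) ≥ 0} and ℤ_3^× = {x ∈ ℤ_3 : v_3(x) = 0}. Here v_3(378) = v_3(num) − v_3(den) = 3; compare against these criteria.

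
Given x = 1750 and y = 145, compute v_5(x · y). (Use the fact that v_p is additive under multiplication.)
v_5(253750) = 4

v_p(x) = 3 (factor: 1750 = 5^3 · 14); v_p(y) = 1 (factor: 145 = 5^1 · 29). Additivity: v_p(xy) = v_p(x) + v_p(y) = 3 + 1 = 4. (Direct check: xy = 253750 = 5^4 · (406).)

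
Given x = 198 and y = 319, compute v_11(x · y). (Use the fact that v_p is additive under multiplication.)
v_11(63162) = 2

v_p(x) = 1 (factor: 198 = 11^1 · 18); v_p(y) = 1 (factor: 319 = 11^1 · 29). Additivity: v_p(xy) = v_p(x) + v_p(y) = 1 + 1 = 2. (Direct check: xy = 63162 = 11^2 · (522).)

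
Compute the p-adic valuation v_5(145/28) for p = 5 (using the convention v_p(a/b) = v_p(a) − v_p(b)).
v_5(145/28) = 1

Factor powers of 5 from the numerator and denominator of the reduced fraction: 145 = 5^1 · 29 and 28 = 5^0 · 28. Apply v_p(a/b) = v_p(a) − v_p(b): v_5(145/28) = 1 − 0 = 1.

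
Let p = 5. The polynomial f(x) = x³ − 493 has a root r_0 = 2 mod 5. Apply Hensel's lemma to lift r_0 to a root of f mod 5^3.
r_2 = 82 (mod 125)

Hensel: r_{i+1} = r_i − f(r_i)/f′(r_i) mod 5^{i+2}, where f′(x) = 3x². Iterate:
  r_0 = 2 (mod 5)
  r_1 = 7 (mod 25)
  r_2 = 82 (mod 125)
Final: r = 82 with f(r) ≡ 0 mod 5^3.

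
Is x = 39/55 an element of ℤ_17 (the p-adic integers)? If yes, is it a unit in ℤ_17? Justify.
x ∈ ℤ_17^× (unit); v_17(x) = 0

ℤ_17 = {x ∈ ℚ_17 : v_17(x) ≥ 0} and ℤ_17^× = {x ∈ ℤ_17 : v_17(x) = 0}. Here v_17(39/55) = v_17(num) − v_17(den) = 0; compare against these criteria.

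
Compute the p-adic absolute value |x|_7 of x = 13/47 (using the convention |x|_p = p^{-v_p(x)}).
|13/47|_7 = 1

Step 1 — compute v_7(x) by factoring powers of 7 out of the numerator and denominator: v_7(13/47) = 0. Step 2 — apply |x|_p = p^{-v_p(x)} = 7^{0} = 1.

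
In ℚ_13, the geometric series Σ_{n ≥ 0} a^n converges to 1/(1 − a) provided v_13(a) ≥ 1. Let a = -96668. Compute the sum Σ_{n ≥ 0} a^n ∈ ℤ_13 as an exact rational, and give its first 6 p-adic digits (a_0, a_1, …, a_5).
Σ a^n = 1/(1 − a) = 1/96669;  first 6 digits = (1, 0, 0, 8, 9, 12)

v_13(a) = 3 ≥ 1, so the series converges in ℤ_13 to 1/(1 − a) = 1/(1 − (-96668)) = 1/96669. Expand this rational in ℤ_13: compute digits iteratively via d_i = x_i mod 13, x_{i+1} = (x_i − d_i)/13. The first 6 digits are (1, 0, 0, 8, 9, 12).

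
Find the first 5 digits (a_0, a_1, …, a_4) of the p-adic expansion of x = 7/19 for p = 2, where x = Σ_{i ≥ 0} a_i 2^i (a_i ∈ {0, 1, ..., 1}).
(a_0, …, a_4) = (1, 0, 1, 1, 1)

v_2(7/19) = 0 (numerator and denominator both coprime to 2), so x ∈ ℤ_2^×. Compute digits iteratively via a_i = x_i mod 2, x_{i+1} = (x_i − a_i)/2, with x_0 = x:
  x_0 = 7/19;  a_0 = 1;  x_1 = (x_0 − 1)/2 = -6/19
  x_1 = -6/19;  a_1 = 0;  x_2 = (x_1 − 0)/2 = -3/19
  x_2 = -3/19;  a_2 = 1;  x_3 = (x_2 − 1)/2 = -11/19
  x_3 = -11/19;  a_3 = 1;  x_4 = (x_3 − 1)/2 = -15/19
  x_4 = -15/19;  a_4 = 1;  x_5 = (x_4 − 1)/2 = -17/19
Digits: (1, 0, 1, 1, 1).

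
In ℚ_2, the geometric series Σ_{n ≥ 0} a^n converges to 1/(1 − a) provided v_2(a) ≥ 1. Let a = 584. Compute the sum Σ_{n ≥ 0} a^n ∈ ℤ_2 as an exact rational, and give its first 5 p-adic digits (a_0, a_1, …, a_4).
Σ a^n = 1/(1 − a) = -1/583;  first 5 digits = (1, 0, 0, 1, 0)

v_2(a) = 3 ≥ 1, so the series converges in ℤ_2 to 1/(1 − a) = 1/(1 − 584) = -1/583. Expand this rational in ℤ_2: compute digits iteratively via d_i = x_i mod 2, x_{i+1} = (x_i − d_i)/2. The first 5 digits are (1, 0, 0, 1, 0).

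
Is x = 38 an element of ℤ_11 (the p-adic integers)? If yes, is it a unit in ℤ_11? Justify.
x ∈ ℤ_11^× (unit); v_11(x) = 0

ℤ_11 = {x ∈ ℚ_11 : v_11(x) ≥ 0} and ℤ_11^× = {x ∈ ℤ_11 : v_11(x) = 0}. Here v_11(38) = v_11(num) − v_11(den) = 0; compare against these criteria.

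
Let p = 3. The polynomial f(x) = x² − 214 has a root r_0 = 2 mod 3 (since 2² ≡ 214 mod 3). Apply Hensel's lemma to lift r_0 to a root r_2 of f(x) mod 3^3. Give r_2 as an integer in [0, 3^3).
r_2 = 5 (mod 27)

Hensel's recurrence: r_{i+1} = r_i − f(r_i)·(f′(r_i))^{-1} mod 3^{i+2}, with f′(x) = 2x. Iterate:
  r_0 = 2 (mod 3)
  r_1 = 5 (mod 9)
  r_2 = 5 (mod 27)
Final: r_2 = 5, and one checks f(r_2) ≡ 0 mod 3^3.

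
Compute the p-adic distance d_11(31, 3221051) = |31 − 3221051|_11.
d_11(31, 3221051) = 1/161051

Step 1 — x − y = 31 − 3221051 = -3221020. Step 2 — v_11(-3221020) = 5 (factor: -3221020 = −(11^5 · 20); the sign does not affect v_p). Step 3 — |x − y|_11 = 11^{-5} = 1/161051.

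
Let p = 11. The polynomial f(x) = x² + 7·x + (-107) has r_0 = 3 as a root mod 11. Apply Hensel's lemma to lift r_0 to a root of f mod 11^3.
r_2 = 586 (mod 1331)

Hensel: r_{i+1} = r_i − f(r_i)·(f′(r_i))^{-1} mod 11^{i+2}, f′(x) = 2x + 7. Iterate:
  r_0 = 3 (mod 11)
  r_1 = 102 (mod 121)
  r_2 = 586 (mod 1331)
Final: r = 586 satisfies f(r) ≡ 0 mod 11^3.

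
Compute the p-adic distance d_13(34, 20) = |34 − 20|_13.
d_13(34, 20) = 1

Step 1 — x − y = 34 − 20 = 14. Step 2 — v_13(14) = 0 (factor: 14 = (13^0 · 14); the sign does not affect v_p). Step 3 — |x − y|_13 = 13^{0} = 1.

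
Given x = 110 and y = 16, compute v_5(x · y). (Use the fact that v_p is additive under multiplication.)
v_5(1760) = 1

v_p(x) = 1 (factor: 110 = 5^1 · 22); v_p(y) = 0 (factor: 16 = 5^0 · 16). Additivity: v_p(xy) = v_p(x) + v_p(y) = 1 + 0 = 1. (Direct check: xy = 1760 = 5^1 · (352).)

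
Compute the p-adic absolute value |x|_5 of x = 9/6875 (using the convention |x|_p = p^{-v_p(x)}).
|9/6875|_5 = 625

Step 1 — compute v_5(x) by factoring powers of 5 out of the numerator and denominator: v_5(9/6875) = -4. Step 2 — apply |x|_p = p^{-v_p(x)} = 5^{4} = 625.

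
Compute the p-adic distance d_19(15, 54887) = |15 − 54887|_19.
d_19(15, 54887) = 1/6859

Step 1 — x − y = 15 − 54887 = -54872. Step 2 — v_19(-54872) = 3 (factor: -54872 = −(19^3 · 8); the sign does not affect v_p). Step 3 — |x − y|_19 = 19^{-3} = 1/6859.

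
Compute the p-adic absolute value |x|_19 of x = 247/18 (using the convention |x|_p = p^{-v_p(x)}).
|247/18|_19 = 1/19

Step 1 — compute v_19(x) by factoring powers of 19 out of the numerator and denominator: v_19(247/18) = 1. Step 2 — apply |x|_p = p^{-v_p(x)} = 19^{-1} = 1/19.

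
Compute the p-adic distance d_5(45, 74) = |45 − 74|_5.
d_5(45, 74) = 1

Step 1 — x − y = 45 − 74 = -29. Step 2 — v_5(-29) = 0 (factor: -29 = −(5^0 · 29); the sign does not affect v_p). Step 3 — |x − y|_5 = 5^{0} = 1.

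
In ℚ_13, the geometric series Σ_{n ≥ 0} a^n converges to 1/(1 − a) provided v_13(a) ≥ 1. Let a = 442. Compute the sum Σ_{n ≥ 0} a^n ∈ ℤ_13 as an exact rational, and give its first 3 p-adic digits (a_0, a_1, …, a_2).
Σ a^n = 1/(1 − a) = -1/441;  first 3 digits = (1, 8, 1)

v_13(a) = 1 ≥ 1, so the series converges in ℤ_13 to 1/(1 − a) = 1/(1 − 442) = -1/441. Expand this rational in ℤ_13: compute digits iteratively via d_i = x_i mod 13, x_{i+1} = (x_i − d_i)/13. The first 3 digits are (1, 8, 1).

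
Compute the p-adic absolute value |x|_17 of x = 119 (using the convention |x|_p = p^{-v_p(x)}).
|119|_17 = 1/17

Step 1 — compute v_17(x) by factoring powers of 17 out of the numerator and denominator: v_17(119) = 1. Step 2 — apply |x|_p = p^{-v_p(x)} = 17^{-1} = 1/17.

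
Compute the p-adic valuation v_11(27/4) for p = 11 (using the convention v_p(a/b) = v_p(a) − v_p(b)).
v_11(27/4) = 0

Factor powers of 11 from the numerator and denominator of the reduced fraction: 27 = 11^0 · 27 and 4 = 11^0 · 4. Apply v_p(a/b) = v_p(a) − v_p(b): v_11(27/4) = 0 − 0 = 0.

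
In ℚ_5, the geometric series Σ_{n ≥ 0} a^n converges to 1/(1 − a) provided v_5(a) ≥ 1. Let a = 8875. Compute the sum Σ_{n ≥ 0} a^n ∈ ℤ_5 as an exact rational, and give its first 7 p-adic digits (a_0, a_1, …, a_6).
Σ a^n = 1/(1 − a) = -1/8874;  first 7 digits = (1, 0, 0, 1, 4, 2, 1)

v_5(a) = 3 ≥ 1, so the series converges in ℤ_5 to 1/(1 − a) = 1/(1 − 8875) = -1/8874. Expand this rational in ℤ_5: compute digits iteratively via d_i = x_i mod 5, x_{i+1} = (x_i − d_i)/5. The first 7 digits are (1, 0, 0, 1, 4, 2, 1).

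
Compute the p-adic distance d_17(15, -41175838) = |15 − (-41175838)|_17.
d_17(15, -41175838) = 1/1419857

Step 1 — x − y = 15 − (-41175838) = 41175853. Step 2 — v_17(41175853) = 5 (factor: 41175853 = (17^5 · 29); the sign does not affect v_p). Step 3 — |x − y|_17 = 17^{-5} = 1/1419857.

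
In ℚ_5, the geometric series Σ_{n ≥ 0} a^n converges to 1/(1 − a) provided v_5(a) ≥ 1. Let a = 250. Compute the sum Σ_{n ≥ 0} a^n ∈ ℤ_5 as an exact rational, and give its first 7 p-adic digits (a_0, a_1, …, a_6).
Σ a^n = 1/(1 − a) = -1/249;  first 7 digits = (1, 0, 0, 2, 0, 0, 4)

v_5(a) = 3 ≥ 1, so the series converges in ℤ_5 to 1/(1 − a) = 1/(1 − 250) = -1/249. Expand this rational in ℤ_5: compute digits iteratively via d_i = x_i mod 5, x_{i+1} = (x_i − d_i)/5. The first 7 digits are (1, 0, 0, 2, 0, 0, 4).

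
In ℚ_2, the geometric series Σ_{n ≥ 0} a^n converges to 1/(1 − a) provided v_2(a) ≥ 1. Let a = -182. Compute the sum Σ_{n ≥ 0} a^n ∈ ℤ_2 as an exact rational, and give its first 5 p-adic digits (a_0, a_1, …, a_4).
Σ a^n = 1/(1 − a) = 1/183;  first 5 digits = (1, 1, 1, 0, 0)

v_2(a) = 1 ≥ 1, so the series converges in ℤ_2 to 1/(1 − a) = 1/(1 − (-182)) = 1/183. Expand this rational in ℤ_2: compute digits iteratively via d_i = x_i mod 2, x_{i+1} = (x_i − d_i)/2. The first 5 digits are (1, 1, 1, 0, 0).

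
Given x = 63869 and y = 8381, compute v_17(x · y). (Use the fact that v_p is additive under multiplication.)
v_17(535286089) = 5

v_p(x) = 3 (factor: 63869 = 17^3 · 13); v_p(y) = 2 (factor: 8381 = 17^2 · 29). Additivity: v_p(xy) = v_p(x) + v_p(y) = 3 + 2 = 5. (Direct check: xy = 535286089 = 17^5 · (377).)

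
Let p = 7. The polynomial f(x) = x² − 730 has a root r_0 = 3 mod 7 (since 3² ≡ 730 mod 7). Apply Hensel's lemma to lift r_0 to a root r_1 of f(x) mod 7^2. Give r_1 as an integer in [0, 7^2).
r_1 = 17 (mod 49)

Hensel's recurrence: r_{i+1} = r_i − f(r_i)·(f′(r_i))^{-1} mod 7^{i+2}, with f′(x) = 2x. Iterate:
  r_0 = 3 (mod 7)
  r_1 = 17 (mod 49)
Final: r_1 = 17, and one checks f(r_1) ≡ 0 mod 7^2.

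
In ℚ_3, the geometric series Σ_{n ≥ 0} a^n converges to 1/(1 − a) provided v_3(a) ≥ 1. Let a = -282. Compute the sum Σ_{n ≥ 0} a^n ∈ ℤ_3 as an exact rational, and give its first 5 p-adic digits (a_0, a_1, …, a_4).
Σ a^n = 1/(1 − a) = 1/283;  first 5 digits = (1, 2, 2, 2, 0)

v_3(a) = 1 ≥ 1, so the series converges in ℤ_3 to 1/(1 − a) = 1/(1 − (-282)) = 1/283. Expand this rational in ℤ_3: compute digits iteratively via d_i = x_i mod 3, x_{i+1} = (x_i − d_i)/3. The first 5 digits are (1, 2, 2, 2, 0).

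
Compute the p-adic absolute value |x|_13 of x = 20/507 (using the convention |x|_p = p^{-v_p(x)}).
|20/507|_13 = 169

Step 1 — compute v_13(x) by factoring powers of 13 out of the numerator and denominator: v_13(20/507) = -2. Step 2 — apply |x|_p = p^{-v_p(x)} = 13^{2} = 169.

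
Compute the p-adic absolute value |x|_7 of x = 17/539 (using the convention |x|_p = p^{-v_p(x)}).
|17/539|_7 = 49

Step 1 — compute v_7(x) by factoring powers of 7 out of the numerator and denominator: v_7(17/539) = -2. Step 2 — apply |x|_p = p^{-v_p(x)} = 7^{2} = 49.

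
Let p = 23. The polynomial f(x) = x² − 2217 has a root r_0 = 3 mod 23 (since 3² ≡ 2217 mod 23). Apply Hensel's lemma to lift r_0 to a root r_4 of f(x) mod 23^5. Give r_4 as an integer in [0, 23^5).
r_4 = 2062413 (mod 6436343)

Hensel's recurrence: r_{i+1} = r_i − f(r_i)·(f′(r_i))^{-1} mod 23^{i+2}, with f′(x) = 2x. Iterate:
  r_0 = 3 (mod 23)
  r_1 = 371 (mod 529)
  r_2 = 6190 (mod 12167)
  r_3 = 103526 (mod 279841)
  r_4 = 2062413 (mod 6436343)
Final: r_4 = 2062413, and one checks f(r_4) ≡ 0 mod 23^5.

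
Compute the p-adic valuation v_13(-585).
v_13(-585) = 1

v_13(n) is the largest exponent k such that 13^k divides n. Factor out: -585 = -13^1 · 45. (Sign doesn't affect v_p.) So v_13(-585) = 1.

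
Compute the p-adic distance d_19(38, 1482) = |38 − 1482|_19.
d_19(38, 1482) = 1/361

Step 1 — x − y = 38 − 1482 = -1444. Step 2 — v_19(-1444) = 2 (factor: -1444 = −(19^2 · 4); the sign does not affect v_p). Step 3 — |x − y|_19 = 19^{-2} = 1/361.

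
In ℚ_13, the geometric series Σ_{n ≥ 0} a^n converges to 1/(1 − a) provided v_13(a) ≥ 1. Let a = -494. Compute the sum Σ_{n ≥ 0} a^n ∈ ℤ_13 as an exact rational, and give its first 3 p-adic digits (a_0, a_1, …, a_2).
Σ a^n = 1/(1 − a) = 1/495;  first 3 digits = (1, 1, 11)

v_13(a) = 1 ≥ 1, so the series converges in ℤ_13 to 1/(1 − a) = 1/(1 − (-494)) = 1/495. Expand this rational in ℤ_13: compute digits iteratively via d_i = x_i mod 13, x_{i+1} = (x_i − d_i)/13. The first 3 digits are (1, 1, 11).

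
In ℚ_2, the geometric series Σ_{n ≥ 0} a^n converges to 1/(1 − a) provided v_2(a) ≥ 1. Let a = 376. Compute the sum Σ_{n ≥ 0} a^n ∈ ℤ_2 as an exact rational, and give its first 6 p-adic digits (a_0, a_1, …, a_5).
Σ a^n = 1/(1 − a) = -1/375;  first 6 digits = (1, 0, 0, 1, 1, 1)

v_2(a) = 3 ≥ 1, so the series converges in ℤ_2 to 1/(1 − a) = 1/(1 − 376) = -1/375. Expand this rational in ℤ_2: compute digits iteratively via d_i = x_i mod 2, x_{i+1} = (x_i − d_i)/2. The first 6 digits are (1, 0, 0, 1, 1, 1).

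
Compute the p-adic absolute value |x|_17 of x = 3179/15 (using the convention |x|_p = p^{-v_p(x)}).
|3179/15|_17 = 1/289

Step 1 — compute v_17(x) by factoring powers of 17 out of the numerator and denominator: v_17(3179/15) = 2. Step 2 — apply |x|_p = p^{-v_p(x)} = 17^{-2} = 1/289.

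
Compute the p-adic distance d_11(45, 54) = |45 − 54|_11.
d_11(45, 54) = 1

Step 1 — x − y = 45 − 54 = -9. Step 2 — v_11(-9) = 0 (factor: -9 = −(11^0 · 9); the sign does not affect v_p). Step 3 — |x − y|_11 = 11^{0} = 1.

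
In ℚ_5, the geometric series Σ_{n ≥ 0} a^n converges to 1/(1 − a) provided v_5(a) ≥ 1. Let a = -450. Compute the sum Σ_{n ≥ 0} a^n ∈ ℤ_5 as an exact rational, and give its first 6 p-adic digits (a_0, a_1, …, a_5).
Σ a^n = 1/(1 − a) = 1/451;  first 6 digits = (1, 0, 2, 1, 3, 4)

v_5(a) = 2 ≥ 1, so the series converges in ℤ_5 to 1/(1 − a) = 1/(1 − (-450)) = 1/451. Expand this rational in ℤ_5: compute digits iteratively via d_i = x_i mod 5, x_{i+1} = (x_i − d_i)/5. The first 6 digits are (1, 0, 2, 1, 3, 4).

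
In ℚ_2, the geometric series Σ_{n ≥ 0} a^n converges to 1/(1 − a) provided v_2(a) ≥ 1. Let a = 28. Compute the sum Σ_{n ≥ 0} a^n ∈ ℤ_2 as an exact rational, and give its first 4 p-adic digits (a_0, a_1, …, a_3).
Σ a^n = 1/(1 − a) = -1/27;  first 4 digits = (1, 0, 1, 1)

v_2(a) = 2 ≥ 1, so the series converges in ℤ_2 to 1/(1 − a) = 1/(1 − 28) = -1/27. Expand this rational in ℤ_2: compute digits iteratively via d_i = x_i mod 2, x_{i+1} = (x_i − d_i)/2. The first 4 digits are (1, 0, 1, 1).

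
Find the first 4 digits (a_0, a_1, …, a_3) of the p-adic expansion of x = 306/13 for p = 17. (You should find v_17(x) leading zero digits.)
(a_0, …, a_3) = (0, 4, 9, 6)

v_17(306/13) = 1, so a_0 = ... = a_0 = 0. Factor out: x = 17^1 · u with u = 18/13 a unit in ℤ_17. Expand u iteratively via a_{v+i} = u_i mod 17, u_{i+1} = (u_i − a_{v+i})/17:
  u_0 = 18/13;  a_1 = 4;  u_1 = (u_0 − 4)/17 = -2/13
  u_1 = -2/13;  a_2 = 9;  u_2 = (u_1 − 9)/17 = -7/13
  u_2 = -7/13;  a_3 = 6;  u_3 = (u_2 − 6)/17 = -5/13
Digits: (0, 4, 9, 6).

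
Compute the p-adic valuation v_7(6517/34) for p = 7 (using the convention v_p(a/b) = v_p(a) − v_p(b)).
v_7(6517/34) = 3

Factor powers of 7 from the numerator and denominator of the reduced fraction: 6517 = 7^3 · 19 and 34 = 7^0 · 34. Apply v_p(a/b) = v_p(a) − v_p(b): v_7(6517/34) = 3 − 0 = 3.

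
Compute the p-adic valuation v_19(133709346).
v_19(133709346) = 5

v_19(n) is the largest exponent k such that 19^k divides n. Factor out: 133709346 = 19^5 · 54. (Sign doesn't affect v_p.) So v_19(133709346) = 5.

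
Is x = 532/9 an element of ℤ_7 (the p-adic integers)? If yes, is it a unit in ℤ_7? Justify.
x ∈ ℤ_7 but not a unit; v_7(x) = 1 > 0

ℤ_7 = {x ∈ ℚ_7 : v_7(x) ≥ 0} and ℤ_7^× = {x ∈ ℤ_7 : v_7(x) = 0}. Here v_7(532/9) = v_7(num) − v_7(den) = 1; compare against these criteria.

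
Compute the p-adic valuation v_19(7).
v_19(7) = 0

v_19(n) is the largest exponent k such that 19^k divides n. Factor out: 7 = 19^0 · 7. (Sign doesn't affect v_p.) So v_19(7) = 0.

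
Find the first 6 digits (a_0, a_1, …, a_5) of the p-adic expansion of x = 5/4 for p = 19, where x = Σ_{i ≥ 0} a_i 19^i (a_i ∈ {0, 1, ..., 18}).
(a_0, …, a_5) = (6, 14, 4, 14, 4, 14)

v_19(5/4) = 0 (numerator and denominator both coprime to 19), so x ∈ ℤ_19^×. Compute digits iteratively via a_i = x_i mod 19, x_{i+1} = (x_i − a_i)/19, with x_0 = x:
  x_0 = 5/4;  a_0 = 6;  x_1 = (x_0 − 6)/19 = -1/4
  x_1 = -1/4;  a_1 = 14;  x_2 = (x_1 − 14)/19 = -3/4
  x_2 = -3/4;  a_2 = 4;  x_3 = (x_2 − 4)/19 = -1/4
  x_3 = -1/4;  a_3 = 14;  x_4 = (x_3 − 14)/19 = -3/4
  x_4 = -3/4;  a_4 = 4;  x_5 = (x_4 − 4)/19 = -1/4
  x_5 = -1/4;  a_5 = 14;  x_6 = (x_5 − 14)/19 = -3/4
Digits: (6, 14, 4, 14, 4, 14).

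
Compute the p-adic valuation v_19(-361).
v_19(-361) = 2

v_19(n) is the largest exponent k such that 19^k divides n. Factor out: -361 = -19^2 · 1. (Sign doesn't affect v_p.) So v_19(-361) = 2.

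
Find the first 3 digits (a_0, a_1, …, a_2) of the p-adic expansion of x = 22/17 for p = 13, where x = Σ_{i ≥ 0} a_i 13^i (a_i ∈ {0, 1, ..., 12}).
(a_0, …, a_2) = (12, 3, 2)

v_13(22/17) = 0 (numerator and denominator both coprime to 13), so x ∈ ℤ_13^×. Compute digits iteratively via a_i = x_i mod 13, x_{i+1} = (x_i − a_i)/13, with x_0 = x:
  x_0 = 22/17;  a_0 = 12;  x_1 = (x_0 − 12)/13 = -14/17
  x_1 = -14/17;  a_1 = 3;  x_2 = (x_1 − 3)/13 = -5/17
  x_2 = -5/17;  a_2 = 2;  x_3 = (x_2 − 2)/13 = -3/17
Digits: (12, 3, 2).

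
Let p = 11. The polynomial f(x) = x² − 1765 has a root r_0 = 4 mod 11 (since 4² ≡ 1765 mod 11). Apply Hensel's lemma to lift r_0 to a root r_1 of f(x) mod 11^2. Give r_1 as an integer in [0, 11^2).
r_1 = 26 (mod 121)

Hensel's recurrence: r_{i+1} = r_i − f(r_i)·(f′(r_i))^{-1} mod 11^{i+2}, with f′(x) = 2x. Iterate:
  r_0 = 4 (mod 11)
  r_1 = 26 (mod 121)
Final: r_1 = 26, and one checks f(r_1) ≡ 0 mod 11^2.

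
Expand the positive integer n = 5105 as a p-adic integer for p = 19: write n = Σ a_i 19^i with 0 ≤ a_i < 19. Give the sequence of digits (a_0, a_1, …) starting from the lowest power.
(a_0, a_1, …) = (13, 2, 14)

Repeated division by 19 gives the digits low-to-high: 5105 = 13 + 2·19^1 + 14·19^2. Digit sequence: (13, 2, 14).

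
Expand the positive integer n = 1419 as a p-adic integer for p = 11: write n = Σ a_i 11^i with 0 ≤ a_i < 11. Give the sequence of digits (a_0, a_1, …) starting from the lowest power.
(a_0, a_1, …) = (0, 8, 0, 1)

Repeated division by 11 gives the digits low-to-high: 1419 = 8·11^1 + 1·11^3. Digit sequence: (0, 8, 0, 1).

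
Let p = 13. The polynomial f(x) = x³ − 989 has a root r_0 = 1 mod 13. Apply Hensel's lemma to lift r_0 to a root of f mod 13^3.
r_2 = 1964 (mod 2197)

Hensel: r_{i+1} = r_i − f(r_i)/f′(r_i) mod 13^{i+2}, where f′(x) = 3x². Iterate:
  r_0 = 1 (mod 13)
  r_1 = 105 (mod 169)
  r_2 = 1964 (mod 2197)
Final: r = 1964 with f(r) ≡ 0 mod 13^3.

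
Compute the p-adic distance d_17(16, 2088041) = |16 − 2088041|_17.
d_17(16, 2088041) = 1/83521

Step 1 — x − y = 16 − 2088041 = -2088025. Step 2 — v_17(-2088025) = 4 (factor: -2088025 = −(17^4 · 25); the sign does not affect v_p). Step 3 — |x − y|_17 = 17^{-4} = 1/83521.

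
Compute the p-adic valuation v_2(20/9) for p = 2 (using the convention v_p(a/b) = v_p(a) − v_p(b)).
v_2(20/9) = 2

Factor powers of 2 from the numerator and denominator of the reduced fraction: 20 = 2^2 · 5 and 9 = 2^0 · 9. Apply v_p(a/b) = v_p(a) − v_p(b): v_2(20/9) = 2 − 0 = 2.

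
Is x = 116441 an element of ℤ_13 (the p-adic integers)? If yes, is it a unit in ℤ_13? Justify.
x ∈ ℤ_13 but not a unit; v_13(x) = 3 > 0

ℤ_13 = {x ∈ ℚ_13 : v_13(x) ≥ 0} and ℤ_13^× = {x ∈ ℤ_13 : v_13(x) = 0}. Here v_13(116441) = v_13(num) − v_13(den) = 3; compare against these criteria.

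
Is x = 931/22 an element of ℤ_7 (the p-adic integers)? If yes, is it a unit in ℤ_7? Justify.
x ∈ ℤ_7 but not a unit; v_7(x) = 2 > 0

ℤ_7 = {x ∈ ℚ_7 : v_7(x) ≥ 0} and ℤ_7^× = {x ∈ ℤ_7 : v_7(x) = 0}. Here v_7(931/22) = v_7(num) − v_7(den) = 2; compare against these criteria.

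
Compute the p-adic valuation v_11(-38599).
v_11(-38599) = 3

v_11(n) is the largest exponent k such that 11^k divides n. Factor out: -38599 = -11^3 · 29. (Sign doesn't affect v_p.) So v_11(-38599) = 3.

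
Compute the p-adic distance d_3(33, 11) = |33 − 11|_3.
d_3(33, 11) = 1

Step 1 — x − y = 33 − 11 = 22. Step 2 — v_3(22) = 0 (factor: 22 = (3^0 · 22); the sign does not affect v_p). Step 3 — |x − y|_3 = 3^{0} = 1.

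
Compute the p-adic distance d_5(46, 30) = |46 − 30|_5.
d_5(46, 30) = 1

Step 1 — x − y = 46 − 30 = 16. Step 2 — v_5(16) = 0 (factor: 16 = (5^0 · 16); the sign does not affect v_p). Step 3 — |x − y|_5 = 5^{0} = 1.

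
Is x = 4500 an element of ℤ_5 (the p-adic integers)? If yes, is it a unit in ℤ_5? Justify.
x ∈ ℤ_5 but not a unit; v_5(x) = 3 > 0

ℤ_5 = {x ∈ ℚ_5 : v_5(x) ≥ 0} and ℤ_5^× = {x ∈ ℤ_5 : v_5(x) = 0}. Here v_5(4500) = v_5(num) − v_5(den) = 3; compare against these criteria.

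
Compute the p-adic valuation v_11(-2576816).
v_11(-2576816) = 5

v_11(n) is the largest exponent k such that 11^k divides n. Factor out: -2576816 = -11^5 · 16. (Sign doesn't affect v_p.) So v_11(-2576816) = 5.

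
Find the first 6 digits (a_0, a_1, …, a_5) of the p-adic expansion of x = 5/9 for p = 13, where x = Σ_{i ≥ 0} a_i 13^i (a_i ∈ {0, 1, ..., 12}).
(a_0, …, a_5) = (2, 10, 5, 1, 10, 5)

v_13(5/9) = 0 (numerator and denominator both coprime to 13), so x ∈ ℤ_13^×. Compute digits iteratively via a_i = x_i mod 13, x_{i+1} = (x_i − a_i)/13, with x_0 = x:
  x_0 = 5/9;  a_0 = 2;  x_1 = (x_0 − 2)/13 = -1/9
  x_1 = -1/9;  a_1 = 10;  x_2 = (x_1 − 10)/13 = -7/9
  x_2 = -7/9;  a_2 = 5;  x_3 = (x_2 − 5)/13 = -4/9
  x_3 = -4/9;  a_3 = 1;  x_4 = (x_3 − 1)/13 = -1/9
  x_4 = -1/9;  a_4 = 10;  x_5 = (x_4 − 10)/13 = -7/9
  x_5 = -7/9;  a_5 = 5;  x_6 = (x_5 − 5)/13 = -4/9
Digits: (2, 10, 5, 1, 10, 5).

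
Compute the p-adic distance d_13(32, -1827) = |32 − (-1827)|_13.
d_13(32, -1827) = 1/169

Step 1 — x − y = 32 − (-1827) = 1859. Step 2 — v_13(1859) = 2 (factor: 1859 = (13^2 · 11); the sign does not affect v_p). Step 3 — |x − y|_13 = 13^{-2} = 1/169.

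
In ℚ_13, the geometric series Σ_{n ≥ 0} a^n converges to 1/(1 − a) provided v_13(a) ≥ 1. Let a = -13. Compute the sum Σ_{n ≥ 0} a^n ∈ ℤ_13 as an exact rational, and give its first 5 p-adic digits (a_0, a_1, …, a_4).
Σ a^n = 1/(1 − a) = 1/14;  first 5 digits = (1, 12, 0, 12, 0)

v_13(a) = 1 ≥ 1, so the series converges in ℤ_13 to 1/(1 − a) = 1/(1 − (-13)) = 1/14. Expand this rational in ℤ_13: compute digits iteratively via d_i = x_i mod 13, x_{i+1} = (x_i − d_i)/13. The first 5 digits are (1, 12, 0, 12, 0).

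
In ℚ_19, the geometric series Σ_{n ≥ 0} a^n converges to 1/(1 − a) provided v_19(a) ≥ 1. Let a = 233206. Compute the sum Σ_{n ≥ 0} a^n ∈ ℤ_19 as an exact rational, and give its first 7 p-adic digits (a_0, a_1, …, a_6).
Σ a^n = 1/(1 − a) = -1/233205;  first 7 digits = (1, 0, 0, 15, 1, 0, 16)

v_19(a) = 3 ≥ 1, so the series converges in ℤ_19 to 1/(1 − a) = 1/(1 − 233206) = -1/233205. Expand this rational in ℤ_19: compute digits iteratively via d_i = x_i mod 19, x_{i+1} = (x_i − d_i)/19. The first 7 digits are (1, 0, 0, 15, 1, 0, 16).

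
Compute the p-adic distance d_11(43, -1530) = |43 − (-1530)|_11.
d_11(43, -1530) = 1/121

Step 1 — x − y = 43 − (-1530) = 1573. Step 2 — v_11(1573) = 2 (factor: 1573 = (11^2 · 13); the sign does not affect v_p). Step 3 — |x − y|_11 = 11^{-2} = 1/121.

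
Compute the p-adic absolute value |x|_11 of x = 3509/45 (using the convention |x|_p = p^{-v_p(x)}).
|3509/45|_11 = 1/121

Step 1 — compute v_11(x) by factoring powers of 11 out of the numerator and denominator: v_11(3509/45) = 2. Step 2 — apply |x|_p = p^{-v_p(x)} = 11^{-2} = 1/121.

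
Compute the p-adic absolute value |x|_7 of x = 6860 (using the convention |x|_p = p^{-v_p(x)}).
|6860|_7 = 1/343

Step 1 — compute v_7(x) by factoring powers of 7 out of the numerator and denominator: v_7(6860) = 3. Step 2 — apply |x|_p = p^{-v_p(x)} = 7^{-3} = 1/343.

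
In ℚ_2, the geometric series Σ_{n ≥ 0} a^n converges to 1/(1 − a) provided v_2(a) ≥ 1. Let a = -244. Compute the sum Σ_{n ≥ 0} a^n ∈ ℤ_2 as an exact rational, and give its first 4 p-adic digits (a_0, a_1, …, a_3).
Σ a^n = 1/(1 − a) = 1/245;  first 4 digits = (1, 0, 1, 1)

v_2(a) = 2 ≥ 1, so the series converges in ℤ_2 to 1/(1 − a) = 1/(1 − (-244)) = 1/245. Expand this rational in ℤ_2: compute digits iteratively via d_i = x_i mod 2, x_{i+1} = (x_i − d_i)/2. The first 4 digits are (1, 0, 1, 1).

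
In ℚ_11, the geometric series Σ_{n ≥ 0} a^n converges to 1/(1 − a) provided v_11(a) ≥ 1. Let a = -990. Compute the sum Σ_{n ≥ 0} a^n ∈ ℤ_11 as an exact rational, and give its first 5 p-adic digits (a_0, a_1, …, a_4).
Σ a^n = 1/(1 − a) = 1/991;  first 5 digits = (1, 9, 6, 1, 8)

v_11(a) = 1 ≥ 1, so the series converges in ℤ_11 to 1/(1 − a) = 1/(1 − (-990)) = 1/991. Expand this rational in ℤ_11: compute digits iteratively via d_i = x_i mod 11, x_{i+1} = (x_i − d_i)/11. The first 5 digits are (1, 9, 6, 1, 8).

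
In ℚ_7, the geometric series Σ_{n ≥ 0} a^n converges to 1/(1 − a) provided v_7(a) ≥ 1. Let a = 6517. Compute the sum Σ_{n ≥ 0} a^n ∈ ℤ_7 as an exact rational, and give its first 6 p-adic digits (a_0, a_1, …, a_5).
Σ a^n = 1/(1 − a) = -1/6516;  first 6 digits = (1, 0, 0, 5, 2, 0)

v_7(a) = 3 ≥ 1, so the series converges in ℤ_7 to 1/(1 − a) = 1/(1 − 6517) = -1/6516. Expand this rational in ℤ_7: compute digits iteratively via d_i = x_i mod 7, x_{i+1} = (x_i − d_i)/7. The first 6 digits are (1, 0, 0, 5, 2, 0).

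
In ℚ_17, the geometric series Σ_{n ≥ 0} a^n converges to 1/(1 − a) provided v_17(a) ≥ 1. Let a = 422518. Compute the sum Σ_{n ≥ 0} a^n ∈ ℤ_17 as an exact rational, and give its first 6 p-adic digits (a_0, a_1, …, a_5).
Σ a^n = 1/(1 − a) = -1/422517;  first 6 digits = (1, 0, 0, 1, 5, 0)

v_17(a) = 3 ≥ 1, so the series converges in ℤ_17 to 1/(1 − a) = 1/(1 − 422518) = -1/422517. Expand this rational in ℤ_17: compute digits iteratively via d_i = x_i mod 17, x_{i+1} = (x_i − d_i)/17. The first 6 digits are (1, 0, 0, 1, 5, 0).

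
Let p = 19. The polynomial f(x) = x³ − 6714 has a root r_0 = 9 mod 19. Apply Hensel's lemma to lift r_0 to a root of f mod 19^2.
r_1 = 47 (mod 361)

Hensel: r_{i+1} = r_i − f(r_i)/f′(r_i) mod 19^{i+2}, where f′(x) = 3x². Iterate:
  r_0 = 9 (mod 19)
  r_1 = 47 (mod 361)
Final: r = 47 with f(r) ≡ 0 mod 19^2.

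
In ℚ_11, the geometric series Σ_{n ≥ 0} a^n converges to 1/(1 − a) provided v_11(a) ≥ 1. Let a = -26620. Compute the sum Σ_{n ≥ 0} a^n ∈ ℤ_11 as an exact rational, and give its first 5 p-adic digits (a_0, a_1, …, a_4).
Σ a^n = 1/(1 − a) = 1/26621;  first 5 digits = (1, 0, 0, 2, 9)

v_11(a) = 3 ≥ 1, so the series converges in ℤ_11 to 1/(1 − a) = 1/(1 − (-26620)) = 1/26621. Expand this rational in ℤ_11: compute digits iteratively via d_i = x_i mod 11, x_{i+1} = (x_i − d_i)/11. The first 5 digits are (1, 0, 0, 2, 9).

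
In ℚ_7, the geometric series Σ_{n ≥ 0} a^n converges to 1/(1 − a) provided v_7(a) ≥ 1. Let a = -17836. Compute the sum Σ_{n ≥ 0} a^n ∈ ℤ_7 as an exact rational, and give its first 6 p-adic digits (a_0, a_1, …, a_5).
Σ a^n = 1/(1 − a) = 1/17837;  first 6 digits = (1, 0, 0, 4, 6, 5)

v_7(a) = 3 ≥ 1, so the series converges in ℤ_7 to 1/(1 − a) = 1/(1 − (-17836)) = 1/17837. Expand this rational in ℤ_7: compute digits iteratively via d_i = x_i mod 7, x_{i+1} = (x_i − d_i)/7. The first 6 digits are (1, 0, 0, 4, 6, 5).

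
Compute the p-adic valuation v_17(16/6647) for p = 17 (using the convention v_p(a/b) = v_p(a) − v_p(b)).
v_17(16/6647) = -2

Factor powers of 17 from the numerator and denominator of the reduced fraction: 16 = 17^0 · 16 and 6647 = 17^2 · 23. Apply v_p(a/b) = v_p(a) − v_p(b): v_17(16/6647) = 0 − 2 = -2.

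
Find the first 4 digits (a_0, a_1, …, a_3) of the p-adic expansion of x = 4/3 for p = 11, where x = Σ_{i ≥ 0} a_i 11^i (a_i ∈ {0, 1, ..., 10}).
(a_0, …, a_3) = (5, 7, 3, 7)

v_11(4/3) = 0 (numerator and denominator both coprime to 11), so x ∈ ℤ_11^×. Compute digits iteratively via a_i = x_i mod 11, x_{i+1} = (x_i − a_i)/11, with x_0 = x:
  x_0 = 4/3;  a_0 = 5;  x_1 = (x_0 − 5)/11 = -1/3
  x_1 = -1/3;  a_1 = 7;  x_2 = (x_1 − 7)/11 = -2/3
  x_2 = -2/3;  a_2 = 3;  x_3 = (x_2 − 3)/11 = -1/3
  x_3 = -1/3;  a_3 = 7;  x_4 = (x_3 − 7)/11 = -2/3
Digits: (5, 7, 3, 7).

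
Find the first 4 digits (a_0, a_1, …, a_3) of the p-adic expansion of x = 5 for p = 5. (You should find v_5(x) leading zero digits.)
(a_0, …, a_3) = (0, 1, 0, 0)

v_5(5) = 1, so a_0 = ... = a_0 = 0. Factor out: x = 5^1 · u with u = 1 a unit in ℤ_5. Expand u iteratively via a_{v+i} = u_i mod 5, u_{i+1} = (u_i − a_{v+i})/5:
  u_0 = 1;  a_1 = 1;  u_1 = (u_0 − 1)/5 = 0
  u_1 = 0;  a_2 = 0;  u_2 = (u_1 − 0)/5 = 0
  u_2 = 0;  a_3 = 0;  u_3 = (u_2 − 0)/5 = 0
Digits: (0, 1, 0, 0).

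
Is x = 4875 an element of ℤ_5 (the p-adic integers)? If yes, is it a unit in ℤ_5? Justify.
x ∈ ℤ_5 but not a unit; v_5(x) = 3 > 0

ℤ_5 = {x ∈ ℚ_5 : v_5(x) ≥ 0} and ℤ_5^× = {x ∈ ℤ_5 : v_5(x) = 0}. Here v_5(4875) = v_5(num) − v_5(den) = 3; compare against these criteria.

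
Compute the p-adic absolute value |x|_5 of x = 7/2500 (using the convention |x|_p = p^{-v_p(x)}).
|7/2500|_5 = 625

Step 1 — compute v_5(x) by factoring powers of 5 out of the numerator and denominator: v_5(7/2500) = -4. Step 2 — apply |x|_p = p^{-v_p(x)} = 5^{4} = 625.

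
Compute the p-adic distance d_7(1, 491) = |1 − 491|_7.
d_7(1, 491) = 1/49

Step 1 — x − y = 1 − 491 = -490. Step 2 — v_7(-490) = 2 (factor: -490 = −(7^2 · 10); the sign does not affect v_p). Step 3 — |x − y|_7 = 7^{-2} = 1/49.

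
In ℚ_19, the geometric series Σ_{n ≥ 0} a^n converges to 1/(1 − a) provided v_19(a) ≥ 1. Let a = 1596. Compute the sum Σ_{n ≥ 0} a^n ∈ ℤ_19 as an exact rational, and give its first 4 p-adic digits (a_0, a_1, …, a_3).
Σ a^n = 1/(1 − a) = -1/1595;  first 4 digits = (1, 8, 11, 9)

v_19(a) = 1 ≥ 1, so the series converges in ℤ_19 to 1/(1 − a) = 1/(1 − 1596) = -1/1595. Expand this rational in ℤ_19: compute digits iteratively via d_i = x_i mod 19, x_{i+1} = (x_i − d_i)/19. The first 4 digits are (1, 8, 11, 9).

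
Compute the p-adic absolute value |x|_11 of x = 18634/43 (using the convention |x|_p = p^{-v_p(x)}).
|18634/43|_11 = 1/1331

Step 1 — compute v_11(x) by factoring powers of 11 out of the numerator and denominator: v_11(18634/43) = 3. Step 2 — apply |x|_p = p^{-v_p(x)} = 11^{-3} = 1/1331.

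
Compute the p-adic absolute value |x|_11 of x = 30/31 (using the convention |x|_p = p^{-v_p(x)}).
|30/31|_11 = 1

Step 1 — compute v_11(x) by factoring powers of 11 out of the numerator and denominator: v_11(30/31) = 0. Step 2 — apply |x|_p = p^{-v_p(x)} = 11^{0} = 1.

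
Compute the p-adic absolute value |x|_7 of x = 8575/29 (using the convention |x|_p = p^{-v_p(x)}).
|8575/29|_7 = 1/343

Step 1 — compute v_7(x) by factoring powers of 7 out of the numerator and denominator: v_7(8575/29) = 3. Step 2 — apply |x|_p = p^{-v_p(x)} = 7^{-3} = 1/343.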